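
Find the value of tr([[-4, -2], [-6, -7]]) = diagonal: (-4) + (-7)
= -11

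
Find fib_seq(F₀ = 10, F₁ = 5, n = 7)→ F_2 = F_1 + F_0 = 15
F_3 = F_2 + F_1 = 20
F_4 = F_3 + F_2 = 35
...
= [10, 5, 15, 20, 35, 55, 90]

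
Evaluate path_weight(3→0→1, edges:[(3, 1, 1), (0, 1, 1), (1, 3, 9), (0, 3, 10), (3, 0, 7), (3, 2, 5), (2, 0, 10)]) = 8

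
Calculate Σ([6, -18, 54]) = 6 + -18 + 54
= 42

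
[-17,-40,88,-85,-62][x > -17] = keep x where x > -17: -17✗, -40✗, 88✓, -85✗, -62✗
= [88]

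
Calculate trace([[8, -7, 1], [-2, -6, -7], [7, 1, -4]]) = -2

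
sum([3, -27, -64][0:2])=-24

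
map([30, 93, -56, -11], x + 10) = [40, 103, -46, -1]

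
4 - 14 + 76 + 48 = 114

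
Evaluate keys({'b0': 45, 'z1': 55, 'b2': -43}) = ['b0', 'z1', 'b2']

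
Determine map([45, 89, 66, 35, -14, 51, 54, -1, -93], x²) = [2025, 7921, 4356, 1225, 196, 2601, 2916, 1, 8649]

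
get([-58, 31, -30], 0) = -58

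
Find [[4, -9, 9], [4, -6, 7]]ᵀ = [[4, 4], [-9, -6], [9, 7]]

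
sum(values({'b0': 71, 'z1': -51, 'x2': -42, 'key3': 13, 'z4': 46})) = 71 + (-51) + (-42) + 13 + 46
= 37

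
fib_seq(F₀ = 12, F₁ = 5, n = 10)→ [12, 5, 17, 22, 39, 61, 100, 161, 261, 422]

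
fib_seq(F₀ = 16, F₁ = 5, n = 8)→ [16, 5, 21, 26, 47, 73, 120, 193]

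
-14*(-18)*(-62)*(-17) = 265608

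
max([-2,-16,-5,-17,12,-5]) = 12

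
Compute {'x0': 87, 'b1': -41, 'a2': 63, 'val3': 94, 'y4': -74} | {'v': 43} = {'x0': 87, 'b1': -41, 'a2': 63, 'val3': 94, 'y4': -74, 'v': 43}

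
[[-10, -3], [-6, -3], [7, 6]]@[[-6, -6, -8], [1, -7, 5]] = C[0][0] = (-10)*(-6) + (-3)*(1) = 57
C[0][1] = (-10)*(-6) + (-3)*(-7) = 81
C[0][2] = (-10)*(-8) + (-3)*(5) = 65
C[1][0] = (-6)*(-6) + (-3)*(1) = 33
C[1][1] = (-6)*(-6) + (-3)*(-7) = 57
C[1][2] = (-6)*(-8) + (-3)*(5) = 33
... (3 more cells)
= [[57, 81, 65], [33, 57, 33], [-36, -84, -26]]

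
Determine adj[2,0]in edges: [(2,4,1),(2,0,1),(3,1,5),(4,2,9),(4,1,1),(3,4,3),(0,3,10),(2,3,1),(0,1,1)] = 1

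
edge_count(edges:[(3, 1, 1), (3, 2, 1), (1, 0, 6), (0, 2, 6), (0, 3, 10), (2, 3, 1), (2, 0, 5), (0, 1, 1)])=8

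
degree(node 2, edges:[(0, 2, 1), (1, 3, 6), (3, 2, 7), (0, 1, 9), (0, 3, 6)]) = 2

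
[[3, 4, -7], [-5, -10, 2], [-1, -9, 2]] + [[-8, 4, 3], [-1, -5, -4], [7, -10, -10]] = [[-5, 8, -4], [-6, -15, -2], [6, -19, -8]]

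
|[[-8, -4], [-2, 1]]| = -16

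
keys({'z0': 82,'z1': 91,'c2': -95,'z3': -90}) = ['z0', 'z1', 'c2', 'z3']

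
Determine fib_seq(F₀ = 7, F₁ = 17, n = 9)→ F_2 = F_1 + F_0 = 24
F_3 = F_2 + F_1 = 41
F_4 = F_3 + F_2 = 65
...
= [7, 17, 24, 41, 65, 106, 171, 277, 448]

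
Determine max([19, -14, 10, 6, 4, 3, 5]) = 19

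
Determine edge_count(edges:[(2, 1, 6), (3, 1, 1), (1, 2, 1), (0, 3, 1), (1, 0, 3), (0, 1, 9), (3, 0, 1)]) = 7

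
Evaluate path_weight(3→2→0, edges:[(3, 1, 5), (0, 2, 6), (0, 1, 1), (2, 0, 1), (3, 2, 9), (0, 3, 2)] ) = 10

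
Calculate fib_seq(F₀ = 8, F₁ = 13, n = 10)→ F_2 = F_1 + F_0 = 21
F_3 = F_2 + F_1 = 34
F_4 = F_3 + F_2 = 55
...
= [8, 13, 21, 34, 55, 89, 144, 233, 377, 610]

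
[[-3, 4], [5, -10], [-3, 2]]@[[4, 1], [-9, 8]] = C[0][0] = (-3)*(4) + (4)*(-9) = -48
C[0][1] = (-3)*(1) + (4)*(8) = 29
C[1][0] = (5)*(4) + (-10)*(-9) = 110
C[1][1] = (5)*(1) + (-10)*(8) = -75
C[2][0] = (-3)*(4) + (2)*(-9) = -30
C[2][1] = (-3)*(1) + (2)*(8) = 13
= [[-48, 29], [110, -75], [-30, 13]]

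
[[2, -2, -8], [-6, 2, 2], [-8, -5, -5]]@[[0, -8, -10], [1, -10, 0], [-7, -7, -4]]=[[54, 60, 12], [-12, 14, 52], [30, 149, 100]]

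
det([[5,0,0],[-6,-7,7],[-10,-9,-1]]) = (1)*(5)*det([[-7, 7], [-9, -1]]) + (-1)*(0)*det([[-6, 7], [-10, -1]]) + (1)*(0)*det([[-6, -7], [-10, -9]])
= 350 + 0 + 0
= 350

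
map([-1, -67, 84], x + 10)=-1+10=9, -67+10=-57, 84+10=94
= [9, -57, 94]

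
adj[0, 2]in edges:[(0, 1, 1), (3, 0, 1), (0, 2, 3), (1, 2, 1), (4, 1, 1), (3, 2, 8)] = 3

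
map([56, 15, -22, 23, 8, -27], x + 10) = 56+10=66, 15+10=25, -22+10=-12, 23+10=33, 8+10=18, -27+10=-17
= [66, 25, -12, 33, 18, -17]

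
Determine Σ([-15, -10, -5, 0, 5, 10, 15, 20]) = 20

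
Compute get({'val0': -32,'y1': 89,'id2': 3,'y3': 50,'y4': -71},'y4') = -71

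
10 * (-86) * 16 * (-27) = 371520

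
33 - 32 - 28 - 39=-66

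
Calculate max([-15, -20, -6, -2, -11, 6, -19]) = 6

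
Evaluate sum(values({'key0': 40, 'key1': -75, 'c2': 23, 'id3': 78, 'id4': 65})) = 131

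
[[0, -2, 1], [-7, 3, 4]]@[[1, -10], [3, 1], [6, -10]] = C[0][0] = (0)*(1) + (-2)*(3) + (1)*(6) = 0
C[0][1] = (0)*(-10) + (-2)*(1) + (1)*(-10) = -12
C[1][0] = (-7)*(1) + (3)*(3) + (4)*(6) = 26
C[1][1] = (-7)*(-10) + (3)*(1) + (4)*(-10) = 33
= [[0, -12], [26, 33]]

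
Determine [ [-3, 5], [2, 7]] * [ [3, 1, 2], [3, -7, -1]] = C[0][0] = (-3)*(3) + (5)*(3) = 6
C[0][1] = (-3)*(1) + (5)*(-7) = -38
C[0][2] = (-3)*(2) + (5)*(-1) = -11
C[1][0] = (2)*(3) + (7)*(3) = 27
C[1][1] = (2)*(1) + (7)*(-7) = -47
C[1][2] = (2)*(2) + (7)*(-1) = -3
= [[6, -38, -11], [27, -47, -3]]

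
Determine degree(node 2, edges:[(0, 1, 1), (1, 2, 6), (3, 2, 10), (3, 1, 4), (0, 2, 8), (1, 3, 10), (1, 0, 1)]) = 3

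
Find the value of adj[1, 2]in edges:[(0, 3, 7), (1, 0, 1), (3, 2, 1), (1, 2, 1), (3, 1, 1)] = 1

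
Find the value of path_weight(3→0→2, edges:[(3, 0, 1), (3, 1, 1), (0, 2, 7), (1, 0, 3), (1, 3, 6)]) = 8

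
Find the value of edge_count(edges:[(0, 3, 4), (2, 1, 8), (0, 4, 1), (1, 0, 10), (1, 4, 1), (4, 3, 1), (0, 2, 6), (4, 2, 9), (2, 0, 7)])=9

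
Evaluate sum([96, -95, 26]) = 27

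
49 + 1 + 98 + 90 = 238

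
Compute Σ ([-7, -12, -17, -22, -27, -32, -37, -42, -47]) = -243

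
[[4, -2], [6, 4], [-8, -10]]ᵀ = [[4, 6, -8], [-2, 4, -10]]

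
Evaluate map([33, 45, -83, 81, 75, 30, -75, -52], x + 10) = [43, 55, -73, 91, 85, 40, -65, -42]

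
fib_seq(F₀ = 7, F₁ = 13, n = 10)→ [7, 13, 20, 33, 53, 86, 139, 225, 364, 589]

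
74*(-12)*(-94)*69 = 5759568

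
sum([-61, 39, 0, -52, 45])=-29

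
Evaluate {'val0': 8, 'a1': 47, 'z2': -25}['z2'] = -25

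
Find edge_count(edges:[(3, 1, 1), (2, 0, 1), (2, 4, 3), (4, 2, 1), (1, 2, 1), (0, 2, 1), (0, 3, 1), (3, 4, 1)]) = 8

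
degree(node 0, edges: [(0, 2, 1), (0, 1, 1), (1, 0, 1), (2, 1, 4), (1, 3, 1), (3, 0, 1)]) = 4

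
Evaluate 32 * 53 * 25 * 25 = 1060000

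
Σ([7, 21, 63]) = 91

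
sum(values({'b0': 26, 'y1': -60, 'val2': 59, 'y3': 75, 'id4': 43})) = 143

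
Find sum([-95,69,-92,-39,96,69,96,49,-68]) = 85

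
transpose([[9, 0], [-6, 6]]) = [[9, -6], [0, 6]]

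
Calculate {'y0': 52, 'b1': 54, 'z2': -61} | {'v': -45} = {'y0': 52, 'b1': 54, 'z2': -61, 'v': -45}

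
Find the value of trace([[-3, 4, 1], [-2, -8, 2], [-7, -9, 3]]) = -8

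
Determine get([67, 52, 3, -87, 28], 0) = 67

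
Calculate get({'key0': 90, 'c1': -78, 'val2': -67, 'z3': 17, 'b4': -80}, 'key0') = 90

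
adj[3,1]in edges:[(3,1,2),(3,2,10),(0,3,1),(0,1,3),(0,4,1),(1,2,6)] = 2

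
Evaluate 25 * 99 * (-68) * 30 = -5049000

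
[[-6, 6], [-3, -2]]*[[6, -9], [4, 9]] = [[-12, 108], [-26, 9]]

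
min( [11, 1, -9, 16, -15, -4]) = -15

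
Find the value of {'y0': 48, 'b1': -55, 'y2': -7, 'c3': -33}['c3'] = -33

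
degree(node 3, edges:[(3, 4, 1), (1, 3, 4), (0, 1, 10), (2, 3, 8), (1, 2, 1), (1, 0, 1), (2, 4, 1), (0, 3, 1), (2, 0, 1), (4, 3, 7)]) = incident: (3,4), (1,3), (2,3), (0,3), (4,3)
= 5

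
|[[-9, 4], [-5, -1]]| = (-9)*(-1) - (4)*(-5)
= 29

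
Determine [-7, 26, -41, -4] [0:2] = [-7, 26]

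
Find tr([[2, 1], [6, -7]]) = -5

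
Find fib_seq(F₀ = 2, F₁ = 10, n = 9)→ [2, 10, 12, 22, 34, 56, 90, 146, 236]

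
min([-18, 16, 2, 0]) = -18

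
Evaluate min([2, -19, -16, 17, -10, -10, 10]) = -19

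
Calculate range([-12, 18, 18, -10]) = 30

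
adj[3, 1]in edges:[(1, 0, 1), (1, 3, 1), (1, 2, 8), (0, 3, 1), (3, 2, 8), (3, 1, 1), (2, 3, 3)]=1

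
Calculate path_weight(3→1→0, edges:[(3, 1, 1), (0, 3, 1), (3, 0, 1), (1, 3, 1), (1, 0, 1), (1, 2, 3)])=w(3→1)=1 + w(1→0)=1
= 2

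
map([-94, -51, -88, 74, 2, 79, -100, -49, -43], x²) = (-94)²=8836, (-51)²=2601, (-88)²=7744, (74)²=5476, (2)²=4, (79)²=6241, (-100)²=10000, (-49)²=2401, (-43)²=1849
= [8836, 2601, 7744, 5476, 4, 6241, 10000, 2401, 1849]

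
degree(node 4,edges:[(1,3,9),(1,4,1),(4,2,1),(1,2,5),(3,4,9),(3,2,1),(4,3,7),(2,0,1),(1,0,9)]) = incident: (1,4), (4,2), (3,4), (4,3)
= 4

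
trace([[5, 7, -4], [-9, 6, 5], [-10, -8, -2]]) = 9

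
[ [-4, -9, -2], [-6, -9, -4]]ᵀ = [[-4, -6], [-9, -9], [-2, -4]]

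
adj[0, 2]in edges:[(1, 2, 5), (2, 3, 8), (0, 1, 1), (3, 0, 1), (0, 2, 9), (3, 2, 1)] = 9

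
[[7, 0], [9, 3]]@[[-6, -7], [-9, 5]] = C[0][0] = (7)*(-6) + (0)*(-9) = -42
C[0][1] = (7)*(-7) + (0)*(5) = -49
C[1][0] = (9)*(-6) + (3)*(-9) = -81
C[1][1] = (9)*(-7) + (3)*(5) = -48
= [[-42, -49], [-81, -48]]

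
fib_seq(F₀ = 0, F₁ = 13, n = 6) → F_2 = F_1 + F_0 = 13
F_3 = F_2 + F_1 = 26
F_4 = F_3 + F_2 = 39
...
= [0, 13, 13, 26, 39, 65]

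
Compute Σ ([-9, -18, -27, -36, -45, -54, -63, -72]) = (-9) + (-18) + (-27) + (-36) + (-45) + (-54) + (-63) + (-72)
= -324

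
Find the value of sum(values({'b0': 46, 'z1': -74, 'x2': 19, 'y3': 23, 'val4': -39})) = -25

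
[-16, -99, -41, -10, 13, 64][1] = -99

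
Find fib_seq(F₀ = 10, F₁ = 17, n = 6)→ F_2 = F_1 + F_0 = 27
F_3 = F_2 + F_1 = 44
F_4 = F_3 + F_2 = 71
...
= [10, 17, 27, 44, 71, 115]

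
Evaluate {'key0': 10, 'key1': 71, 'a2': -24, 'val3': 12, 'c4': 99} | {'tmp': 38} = {'key0': 10, 'key1': 71, 'a2': -24, 'val3': 12, 'c4': 99, 'tmp': 38}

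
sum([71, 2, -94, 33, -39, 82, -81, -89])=-115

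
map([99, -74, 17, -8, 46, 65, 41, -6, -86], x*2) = 99*2=198, -74*2=-148, 17*2=34, -8*2=-16, 46*2=92, 65*2=130, 41*2=82, -6*2=-12, -86*2=-172
= [198, -148, 34, -16, 92, 130, 82, -12, -172]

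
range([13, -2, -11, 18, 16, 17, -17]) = 35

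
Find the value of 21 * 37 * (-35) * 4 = -108780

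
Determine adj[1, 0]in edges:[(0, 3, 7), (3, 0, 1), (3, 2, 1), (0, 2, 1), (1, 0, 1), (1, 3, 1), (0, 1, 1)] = 1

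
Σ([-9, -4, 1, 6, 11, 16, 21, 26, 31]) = (-9) + (-4) + 1 + 6 + 11 + 16 + 21 + 26 + 31
= 99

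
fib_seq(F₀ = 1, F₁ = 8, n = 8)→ F_2 = F_1 + F_0 = 9
F_3 = F_2 + F_1 = 17
F_4 = F_3 + F_2 = 26
...
= [1, 8, 9, 17, 26, 43, 69, 112]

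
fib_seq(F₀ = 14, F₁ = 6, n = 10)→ [14, 6, 20, 26, 46, 72, 118, 190, 308, 498]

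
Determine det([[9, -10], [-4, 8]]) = 32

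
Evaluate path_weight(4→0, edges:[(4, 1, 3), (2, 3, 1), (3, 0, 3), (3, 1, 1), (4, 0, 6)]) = 6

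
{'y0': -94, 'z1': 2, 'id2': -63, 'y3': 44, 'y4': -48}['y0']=-94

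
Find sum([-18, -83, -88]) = -189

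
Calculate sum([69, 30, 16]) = 69 + 30 + 16
= 115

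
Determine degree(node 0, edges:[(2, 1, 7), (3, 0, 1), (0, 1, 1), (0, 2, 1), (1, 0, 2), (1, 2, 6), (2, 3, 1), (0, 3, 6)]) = incident: (3,0), (0,1), (0,2), (1,0), (0,3)
= 5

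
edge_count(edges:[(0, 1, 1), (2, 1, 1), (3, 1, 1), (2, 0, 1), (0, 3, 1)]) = 5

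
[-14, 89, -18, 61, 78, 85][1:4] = [89, -18, 61]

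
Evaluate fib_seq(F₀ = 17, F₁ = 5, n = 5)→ [17, 5, 22, 27, 49]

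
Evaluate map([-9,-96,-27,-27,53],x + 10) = [1, -86, -17, -17, 63]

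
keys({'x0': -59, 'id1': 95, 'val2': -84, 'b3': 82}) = ['x0', 'id1', 'val2', 'b3']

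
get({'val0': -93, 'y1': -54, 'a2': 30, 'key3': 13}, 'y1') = -54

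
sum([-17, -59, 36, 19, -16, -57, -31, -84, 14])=-195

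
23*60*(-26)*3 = -107640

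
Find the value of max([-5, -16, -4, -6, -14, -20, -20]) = -4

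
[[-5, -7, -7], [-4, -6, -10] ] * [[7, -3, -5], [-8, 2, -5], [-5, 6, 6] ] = [[56, -41, 18], [70, -60, -10]]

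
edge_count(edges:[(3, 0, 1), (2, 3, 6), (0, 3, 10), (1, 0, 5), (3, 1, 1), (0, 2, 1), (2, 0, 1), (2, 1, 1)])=8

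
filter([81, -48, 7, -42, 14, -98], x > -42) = [81, 7, 14]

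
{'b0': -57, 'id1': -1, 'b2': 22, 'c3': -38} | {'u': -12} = {'b0': -57, 'id1': -1, 'b2': 22, 'c3': -38, 'u': -12}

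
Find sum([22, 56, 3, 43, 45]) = 22 + 56 + 3 + 43 + 45
= 169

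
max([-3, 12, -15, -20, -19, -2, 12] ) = 12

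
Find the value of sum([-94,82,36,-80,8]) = (-94) + 82 + 36 + (-80) + 8
= -48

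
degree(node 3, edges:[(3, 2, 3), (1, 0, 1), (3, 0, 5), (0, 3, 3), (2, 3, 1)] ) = incident: (3,2), (3,0), (0,3), (2,3)
= 4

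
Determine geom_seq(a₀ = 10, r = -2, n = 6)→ [10, -20, 40, -80, 160, -320]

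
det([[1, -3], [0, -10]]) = (1)*(-10) - (-3)*(0)
= -10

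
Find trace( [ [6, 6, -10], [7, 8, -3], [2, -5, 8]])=diagonal: 6 + 8 + 8
= 22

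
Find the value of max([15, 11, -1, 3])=15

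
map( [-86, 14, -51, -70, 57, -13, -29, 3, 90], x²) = [7396, 196, 2601, 4900, 3249, 169, 841, 9, 8100]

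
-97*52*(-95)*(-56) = -26834080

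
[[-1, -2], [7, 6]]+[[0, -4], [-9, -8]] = [[-1, -6], [-2, -2]]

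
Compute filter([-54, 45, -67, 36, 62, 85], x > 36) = [45, 62, 85]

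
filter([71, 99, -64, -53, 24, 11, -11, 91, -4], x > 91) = keep x where x > 91: 71✗, 99✓, -64✗, -53✗, 24✗, 11✗, -11✗, 91✗, -4✗
= [99]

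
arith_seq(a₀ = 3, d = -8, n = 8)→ [3, -5, -13, -21, -29, -37, -45, -53]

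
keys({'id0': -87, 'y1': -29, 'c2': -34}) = ['id0', 'y1', 'c2']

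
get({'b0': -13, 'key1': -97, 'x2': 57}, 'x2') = 57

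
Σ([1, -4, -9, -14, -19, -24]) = 1 + (-4) + (-9) + (-14) + (-19) + (-24)
= -69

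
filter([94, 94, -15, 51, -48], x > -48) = keep x where x > -48: 94✓, 94✓, -15✓, 51✓, -48✗
= [94, 94, -15, 51]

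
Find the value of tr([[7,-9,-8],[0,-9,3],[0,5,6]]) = 4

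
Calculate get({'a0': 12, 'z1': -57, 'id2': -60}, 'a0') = 12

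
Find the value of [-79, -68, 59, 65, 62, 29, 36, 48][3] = 65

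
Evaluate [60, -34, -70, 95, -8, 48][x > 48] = [60, 95]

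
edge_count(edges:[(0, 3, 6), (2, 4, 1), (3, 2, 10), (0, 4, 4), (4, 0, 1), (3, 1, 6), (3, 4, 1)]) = 7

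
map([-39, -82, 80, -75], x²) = (-39)²=1521, (-82)²=6724, (80)²=6400, (-75)²=5625
= [1521, 6724, 6400, 5625]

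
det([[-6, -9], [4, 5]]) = 6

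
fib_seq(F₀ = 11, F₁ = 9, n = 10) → [11, 9, 20, 29, 49, 78, 127, 205, 332, 537]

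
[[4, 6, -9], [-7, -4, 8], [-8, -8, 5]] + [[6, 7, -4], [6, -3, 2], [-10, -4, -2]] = [[10, 13, -13], [-1, -7, 10], [-18, -12, 3]]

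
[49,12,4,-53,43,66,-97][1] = 12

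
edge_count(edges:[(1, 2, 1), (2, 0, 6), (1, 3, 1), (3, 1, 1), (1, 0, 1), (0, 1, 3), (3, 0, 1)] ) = 7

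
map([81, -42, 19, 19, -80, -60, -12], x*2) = [162, -84, 38, 38, -160, -120, -24]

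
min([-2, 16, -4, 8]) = -4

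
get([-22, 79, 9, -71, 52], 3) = -71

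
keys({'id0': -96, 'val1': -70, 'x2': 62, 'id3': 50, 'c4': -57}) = ['id0', 'val1', 'x2', 'id3', 'c4']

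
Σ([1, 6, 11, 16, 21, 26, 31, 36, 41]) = 1 + 6 + 11 + 16 + 21 + 26 + 31 + 36 + 41
= 189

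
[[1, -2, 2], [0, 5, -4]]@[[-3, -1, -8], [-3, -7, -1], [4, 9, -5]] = C[0][0] = (1)*(-3) + (-2)*(-3) + (2)*(4) = 11
C[0][1] = (1)*(-1) + (-2)*(-7) + (2)*(9) = 31
C[0][2] = (1)*(-8) + (-2)*(-1) + (2)*(-5) = -16
C[1][0] = (0)*(-3) + (5)*(-3) + (-4)*(4) = -31
C[1][1] = (0)*(-1) + (5)*(-7) + (-4)*(9) = -71
C[1][2] = (0)*(-8) + (5)*(-1) + (-4)*(-5) = 15
= [[11, 31, -16], [-31, -71, 15]]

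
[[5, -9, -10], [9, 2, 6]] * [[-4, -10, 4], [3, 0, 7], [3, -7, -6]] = [[-77, 20, 17], [-12, -132, 14]]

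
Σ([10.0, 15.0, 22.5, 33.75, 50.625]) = 131.875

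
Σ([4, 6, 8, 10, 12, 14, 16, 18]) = 4 + 6 + 8 + 10 + 12 + 14 + 16 + 18
= 88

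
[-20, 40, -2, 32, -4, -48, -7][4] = -4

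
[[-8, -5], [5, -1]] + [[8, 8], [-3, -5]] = [[0, 3], [2, -6]]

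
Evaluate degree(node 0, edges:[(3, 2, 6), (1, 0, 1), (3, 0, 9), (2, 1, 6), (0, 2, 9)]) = 3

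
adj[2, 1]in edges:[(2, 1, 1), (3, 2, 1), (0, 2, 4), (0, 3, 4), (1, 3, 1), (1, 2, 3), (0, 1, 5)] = 1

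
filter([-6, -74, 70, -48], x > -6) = [70]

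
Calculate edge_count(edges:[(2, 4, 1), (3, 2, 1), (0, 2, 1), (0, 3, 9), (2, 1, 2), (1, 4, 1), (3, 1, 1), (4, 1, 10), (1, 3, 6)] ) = 9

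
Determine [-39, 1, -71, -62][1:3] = [1, -71]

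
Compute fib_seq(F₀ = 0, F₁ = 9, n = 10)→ F_2 = F_1 + F_0 = 9
F_3 = F_2 + F_1 = 18
F_4 = F_3 + F_2 = 27
...
= [0, 9, 9, 18, 27, 45, 72, 117, 189, 306]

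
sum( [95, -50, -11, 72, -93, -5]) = 95 + (-50) + (-11) + 72 + (-93) + (-5)
= 8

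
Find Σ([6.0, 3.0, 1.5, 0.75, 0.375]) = 6.0 + 3.0 + 1.5 + 0.75 + 0.375
= 11.625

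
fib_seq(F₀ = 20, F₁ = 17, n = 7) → [20, 17, 37, 54, 91, 145, 236]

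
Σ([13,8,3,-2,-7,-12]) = 13 + 8 + 3 + (-2) + (-7) + (-12)
= 3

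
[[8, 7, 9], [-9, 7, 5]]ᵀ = [[8, -9], [7, 7], [9, 5]]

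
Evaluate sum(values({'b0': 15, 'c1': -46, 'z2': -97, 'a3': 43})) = -85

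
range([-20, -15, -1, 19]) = 39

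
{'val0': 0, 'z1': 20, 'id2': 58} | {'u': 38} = {'val0': 0, 'z1': 20, 'id2': 58, 'u': 38}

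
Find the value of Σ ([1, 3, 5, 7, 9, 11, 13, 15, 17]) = 1 + 3 + 5 + 7 + 9 + 11 + 13 + 15 + 17
= 81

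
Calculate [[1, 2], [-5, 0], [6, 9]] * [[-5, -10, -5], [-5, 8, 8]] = [[-15, 6, 11], [25, 50, 25], [-75, 12, 42]]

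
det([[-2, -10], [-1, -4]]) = (-2)*(-4) - (-10)*(-1)
= -2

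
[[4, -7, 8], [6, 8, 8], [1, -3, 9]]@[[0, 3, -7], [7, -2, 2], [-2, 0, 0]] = [[-65, 26, -42], [40, 2, -26], [-39, 9, -13]]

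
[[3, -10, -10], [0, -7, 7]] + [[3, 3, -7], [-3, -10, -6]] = [[6, -7, -17], [-3, -17, 1]]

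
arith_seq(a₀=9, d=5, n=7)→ a_0 = 9 + 0*5 = 9
a_1 = 9 + 1*5 = 14
a_2 = 9 + 2*5 = 19
...
= [9, 14, 19, 24, 29, 34, 39]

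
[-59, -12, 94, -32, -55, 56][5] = 56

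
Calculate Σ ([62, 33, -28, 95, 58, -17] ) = 203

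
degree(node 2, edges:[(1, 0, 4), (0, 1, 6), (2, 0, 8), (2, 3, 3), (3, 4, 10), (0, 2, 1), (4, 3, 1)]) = incident: (2,0), (2,3), (0,2)
= 3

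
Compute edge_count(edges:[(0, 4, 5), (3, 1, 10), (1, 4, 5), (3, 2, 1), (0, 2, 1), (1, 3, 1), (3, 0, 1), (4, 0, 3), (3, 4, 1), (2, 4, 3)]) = 10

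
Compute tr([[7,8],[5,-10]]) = diagonal: 7 + (-10)
= -3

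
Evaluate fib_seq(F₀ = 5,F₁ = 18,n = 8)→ [5, 18, 23, 41, 64, 105, 169, 274]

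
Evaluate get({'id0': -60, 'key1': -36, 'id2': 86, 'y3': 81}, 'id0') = -60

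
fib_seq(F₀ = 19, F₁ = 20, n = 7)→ [19, 20, 39, 59, 98, 157, 255]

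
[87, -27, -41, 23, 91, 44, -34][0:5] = [87, -27, -41, 23, 91]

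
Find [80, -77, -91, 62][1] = -77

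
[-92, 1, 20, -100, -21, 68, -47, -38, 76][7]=-38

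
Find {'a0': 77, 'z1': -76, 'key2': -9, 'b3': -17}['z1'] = -76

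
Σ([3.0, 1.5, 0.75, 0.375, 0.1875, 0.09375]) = 3.0 + 1.5 + 0.75 + 0.375 + 0.1875 + 0.09375
= 5.90625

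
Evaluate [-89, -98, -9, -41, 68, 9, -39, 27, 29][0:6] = [-89, -98, -9, -41, 68, 9]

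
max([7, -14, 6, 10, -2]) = 10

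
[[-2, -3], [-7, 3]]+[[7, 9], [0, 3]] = [[5, 6], [-7, 6]]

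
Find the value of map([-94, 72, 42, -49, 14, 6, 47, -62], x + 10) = [-84, 82, 52, -39, 24, 16, 57, -52]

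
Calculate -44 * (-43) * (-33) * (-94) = 5868984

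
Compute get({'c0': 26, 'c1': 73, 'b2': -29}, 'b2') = -29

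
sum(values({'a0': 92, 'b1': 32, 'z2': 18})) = 142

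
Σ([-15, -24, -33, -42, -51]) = -165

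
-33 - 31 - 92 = -156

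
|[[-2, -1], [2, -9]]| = (-2)*(-9) - (-1)*(2)
= 20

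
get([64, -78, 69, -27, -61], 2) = 69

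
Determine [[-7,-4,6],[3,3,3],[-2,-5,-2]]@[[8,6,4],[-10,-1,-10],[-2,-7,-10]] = [[-28, -80, -48], [-12, -6, -48], [38, 7, 62]]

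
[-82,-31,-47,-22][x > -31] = keep x where x > -31: -82✗, -31✗, -47✗, -22✓
= [-22]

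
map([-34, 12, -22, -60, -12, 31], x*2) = -34*2=-68, 12*2=24, -22*2=-44, -60*2=-120, -12*2=-24, 31*2=62
= [-68, 24, -44, -120, -24, 62]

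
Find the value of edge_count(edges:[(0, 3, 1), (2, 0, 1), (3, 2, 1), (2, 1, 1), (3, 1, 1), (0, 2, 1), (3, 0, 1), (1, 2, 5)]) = 8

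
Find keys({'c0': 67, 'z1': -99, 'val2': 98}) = ['c0', 'z1', 'val2']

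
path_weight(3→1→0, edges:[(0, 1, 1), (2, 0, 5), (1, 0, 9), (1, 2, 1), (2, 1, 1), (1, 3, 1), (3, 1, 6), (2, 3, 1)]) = w(3→1)=6 + w(1→0)=9
= 15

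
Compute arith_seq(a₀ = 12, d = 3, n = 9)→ a_0 = 12 + 0*3 = 12
a_1 = 12 + 1*3 = 15
a_2 = 12 + 2*3 = 18
...
= [12, 15, 18, 21, 24, 27, 30, 33, 36]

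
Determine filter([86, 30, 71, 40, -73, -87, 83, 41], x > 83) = [86]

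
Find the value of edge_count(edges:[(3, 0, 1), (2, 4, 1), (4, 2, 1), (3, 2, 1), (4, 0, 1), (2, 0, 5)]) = 6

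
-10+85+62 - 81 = 56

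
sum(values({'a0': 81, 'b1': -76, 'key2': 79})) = 84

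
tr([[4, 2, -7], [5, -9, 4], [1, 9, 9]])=4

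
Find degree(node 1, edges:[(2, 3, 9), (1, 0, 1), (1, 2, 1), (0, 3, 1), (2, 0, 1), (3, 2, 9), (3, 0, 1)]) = 2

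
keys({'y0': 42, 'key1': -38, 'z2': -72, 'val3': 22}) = ['y0', 'key1', 'z2', 'val3']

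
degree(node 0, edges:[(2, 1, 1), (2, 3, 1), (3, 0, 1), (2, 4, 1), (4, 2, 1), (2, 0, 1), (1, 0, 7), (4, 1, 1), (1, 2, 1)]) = incident: (3,0), (2,0), (1,0)
= 3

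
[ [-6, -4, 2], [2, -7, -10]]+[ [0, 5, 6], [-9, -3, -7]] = [[-6, 1, 8], [-7, -10, -17]]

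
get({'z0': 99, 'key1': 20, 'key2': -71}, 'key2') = -71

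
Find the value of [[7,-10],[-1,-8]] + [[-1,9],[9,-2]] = [[6, -1], [8, -10]]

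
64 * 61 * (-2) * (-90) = 702720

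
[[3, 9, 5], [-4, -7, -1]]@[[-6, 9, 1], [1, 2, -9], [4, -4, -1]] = [[11, 25, -83], [13, -46, 60]]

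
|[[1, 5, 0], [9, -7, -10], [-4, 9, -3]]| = 446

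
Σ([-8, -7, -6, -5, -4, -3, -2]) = -35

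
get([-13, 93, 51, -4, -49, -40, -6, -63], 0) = -13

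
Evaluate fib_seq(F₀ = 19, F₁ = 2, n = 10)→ F_2 = F_1 + F_0 = 21
F_3 = F_2 + F_1 = 23
F_4 = F_3 + F_2 = 44
...
= [19, 2, 21, 23, 44, 67, 111, 178, 289, 467]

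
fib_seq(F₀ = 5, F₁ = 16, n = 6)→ [5, 16, 21, 37, 58, 95]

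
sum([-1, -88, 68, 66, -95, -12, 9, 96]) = 43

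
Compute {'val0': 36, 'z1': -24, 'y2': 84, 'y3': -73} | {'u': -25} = {'val0': 36, 'z1': -24, 'y2': 84, 'y3': -73, 'u': -25}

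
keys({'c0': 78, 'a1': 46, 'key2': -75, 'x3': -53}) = ['c0', 'a1', 'key2', 'x3']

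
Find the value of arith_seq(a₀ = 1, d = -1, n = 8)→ [1, 0, -1, -2, -3, -4, -5, -6]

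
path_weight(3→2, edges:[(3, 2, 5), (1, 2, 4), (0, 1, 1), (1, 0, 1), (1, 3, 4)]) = w(3→2)=5
= 5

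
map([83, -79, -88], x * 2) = [166, -158, -176]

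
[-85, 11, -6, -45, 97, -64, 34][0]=-85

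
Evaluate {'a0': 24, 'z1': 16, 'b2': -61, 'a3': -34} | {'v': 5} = {'a0': 24, 'z1': 16, 'b2': -61, 'a3': -34, 'v': 5}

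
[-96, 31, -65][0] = -96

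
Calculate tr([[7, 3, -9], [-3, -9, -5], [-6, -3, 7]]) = 5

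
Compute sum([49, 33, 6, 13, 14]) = 115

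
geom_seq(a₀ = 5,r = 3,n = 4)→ [5, 15, 45, 135]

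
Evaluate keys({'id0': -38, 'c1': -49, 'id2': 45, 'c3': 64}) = ['id0', 'c1', 'id2', 'c3']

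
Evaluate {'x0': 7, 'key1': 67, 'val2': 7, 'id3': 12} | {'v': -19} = {'x0': 7, 'key1': 67, 'val2': 7, 'id3': 12, 'v': -19}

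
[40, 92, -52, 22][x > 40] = keep x where x > 40: 40✗, 92✓, -52✗, 22✗
= [92]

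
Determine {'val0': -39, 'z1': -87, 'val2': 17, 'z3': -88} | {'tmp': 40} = {'val0': -39, 'z1': -87, 'val2': 17, 'z3': -88, 'tmp': 40}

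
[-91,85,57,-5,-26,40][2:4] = [57, -5]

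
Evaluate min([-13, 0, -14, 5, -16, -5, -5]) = -16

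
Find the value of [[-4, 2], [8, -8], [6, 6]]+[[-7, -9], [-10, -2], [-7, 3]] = [[-11, -7], [-2, -10], [-1, 9]]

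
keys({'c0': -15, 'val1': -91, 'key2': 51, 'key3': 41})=['c0', 'val1', 'key2', 'key3']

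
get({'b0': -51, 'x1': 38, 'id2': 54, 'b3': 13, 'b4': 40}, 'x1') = 38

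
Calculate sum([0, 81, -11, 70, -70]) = 70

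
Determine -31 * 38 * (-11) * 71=920018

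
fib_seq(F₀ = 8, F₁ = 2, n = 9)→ [8, 2, 10, 12, 22, 34, 56, 90, 146]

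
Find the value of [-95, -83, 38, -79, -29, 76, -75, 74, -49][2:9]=[38, -79, -29, 76, -75, 74, -49]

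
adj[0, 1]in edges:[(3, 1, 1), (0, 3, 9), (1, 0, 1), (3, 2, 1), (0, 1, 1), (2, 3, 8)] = 1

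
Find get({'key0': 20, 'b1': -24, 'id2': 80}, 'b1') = -24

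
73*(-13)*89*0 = 0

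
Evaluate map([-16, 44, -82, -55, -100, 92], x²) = (-16)²=256, (44)²=1936, (-82)²=6724, (-55)²=3025, (-100)²=10000, (92)²=8464
= [256, 1936, 6724, 3025, 10000, 8464]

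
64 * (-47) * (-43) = 129344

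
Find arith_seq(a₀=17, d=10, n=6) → a_0 = 17 + 0*10 = 17
a_1 = 17 + 1*10 = 27
a_2 = 17 + 2*10 = 37
...
= [17, 27, 37, 47, 57, 67]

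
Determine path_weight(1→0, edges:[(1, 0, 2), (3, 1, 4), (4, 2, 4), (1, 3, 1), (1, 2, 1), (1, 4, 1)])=2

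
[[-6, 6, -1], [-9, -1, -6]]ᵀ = [[-6, -9], [6, -1], [-1, -6]]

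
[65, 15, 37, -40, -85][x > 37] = [65]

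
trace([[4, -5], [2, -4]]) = diagonal: 4 + (-4)
= 0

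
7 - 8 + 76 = 75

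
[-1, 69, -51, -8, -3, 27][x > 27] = [69]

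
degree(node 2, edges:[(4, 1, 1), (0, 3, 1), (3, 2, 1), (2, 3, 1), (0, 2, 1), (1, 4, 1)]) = incident: (3,2), (2,3), (0,2)
= 3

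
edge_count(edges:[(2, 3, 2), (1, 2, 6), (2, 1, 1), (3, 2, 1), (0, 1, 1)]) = 5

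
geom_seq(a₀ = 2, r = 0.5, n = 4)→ a_0 = 2*0.5^0 = 2.0
a_1 = 2*0.5^1 = 1.0
a_2 = 2*0.5^2 = 0.5
...
= [2.0, 1.0, 0.5, 0.25]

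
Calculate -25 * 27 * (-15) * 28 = 283500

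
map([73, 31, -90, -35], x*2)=73*2=146, 31*2=62, -90*2=-180, -35*2=-70
= [146, 62, -180, -70]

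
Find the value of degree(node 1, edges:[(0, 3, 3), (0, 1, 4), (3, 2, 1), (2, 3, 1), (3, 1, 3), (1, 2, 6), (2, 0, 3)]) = incident: (0,1), (3,1), (1,2)
= 3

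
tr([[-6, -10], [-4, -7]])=diagonal: (-6) + (-7)
= -13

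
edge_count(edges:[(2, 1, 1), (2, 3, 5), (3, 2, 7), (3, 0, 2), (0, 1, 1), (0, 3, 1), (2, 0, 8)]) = 7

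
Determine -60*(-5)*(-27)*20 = -162000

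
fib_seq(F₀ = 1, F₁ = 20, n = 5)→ F_2 = F_1 + F_0 = 21
F_3 = F_2 + F_1 = 41
F_4 = F_3 + F_2 = 62
= [1, 20, 21, 41, 62]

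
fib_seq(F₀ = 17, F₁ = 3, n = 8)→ [17, 3, 20, 23, 43, 66, 109, 175]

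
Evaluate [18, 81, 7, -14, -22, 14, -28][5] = 14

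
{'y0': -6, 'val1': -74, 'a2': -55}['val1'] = -74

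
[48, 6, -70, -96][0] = 48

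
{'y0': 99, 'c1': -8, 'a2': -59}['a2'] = -59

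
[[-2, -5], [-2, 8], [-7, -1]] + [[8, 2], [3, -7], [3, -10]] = [[6, -3], [1, 1], [-4, -11]]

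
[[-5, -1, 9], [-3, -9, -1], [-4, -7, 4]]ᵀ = [[-5, -3, -4], [-1, -9, -7], [9, -1, 4]]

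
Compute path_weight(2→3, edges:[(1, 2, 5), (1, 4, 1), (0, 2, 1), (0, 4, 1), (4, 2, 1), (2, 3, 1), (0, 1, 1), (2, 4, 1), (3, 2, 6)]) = 1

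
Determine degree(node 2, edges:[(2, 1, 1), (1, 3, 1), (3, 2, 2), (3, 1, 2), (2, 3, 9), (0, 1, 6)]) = incident: (2,1), (3,2), (2,3)
= 3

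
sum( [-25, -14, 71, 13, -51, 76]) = (-25) + (-14) + 71 + 13 + (-51) + 76
= 70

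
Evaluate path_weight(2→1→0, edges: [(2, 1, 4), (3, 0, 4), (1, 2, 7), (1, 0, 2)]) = 6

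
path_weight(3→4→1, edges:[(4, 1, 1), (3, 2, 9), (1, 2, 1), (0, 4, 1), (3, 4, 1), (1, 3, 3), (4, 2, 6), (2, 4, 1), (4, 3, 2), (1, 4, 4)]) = 2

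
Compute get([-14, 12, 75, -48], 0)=-14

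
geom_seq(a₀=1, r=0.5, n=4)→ [1.0, 0.5, 0.25, 0.125]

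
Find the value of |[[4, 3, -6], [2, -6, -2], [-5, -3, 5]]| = (1)*(4)*det([[-6, -2], [-3, 5]]) + (-1)*(3)*det([[2, -2], [-5, 5]]) + (1)*(-6)*det([[2, -6], [-5, -3]])
= -144 + 0 + 216
= 72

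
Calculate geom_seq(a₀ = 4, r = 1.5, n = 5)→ [4.0, 6.0, 9.0, 13.5, 20.25]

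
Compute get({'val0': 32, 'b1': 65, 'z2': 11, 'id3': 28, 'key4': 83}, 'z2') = 11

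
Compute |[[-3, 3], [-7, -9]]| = 48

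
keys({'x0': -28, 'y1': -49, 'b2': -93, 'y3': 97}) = ['x0', 'y1', 'b2', 'y3']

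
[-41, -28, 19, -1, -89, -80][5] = -80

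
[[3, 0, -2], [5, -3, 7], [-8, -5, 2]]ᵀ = [[3, 5, -8], [0, -3, -5], [-2, 7, 2]]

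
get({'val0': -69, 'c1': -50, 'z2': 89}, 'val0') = -69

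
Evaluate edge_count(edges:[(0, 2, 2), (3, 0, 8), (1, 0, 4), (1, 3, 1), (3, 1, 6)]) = 5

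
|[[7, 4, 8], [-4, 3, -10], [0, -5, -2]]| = -264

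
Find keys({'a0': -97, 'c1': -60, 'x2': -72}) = ['a0', 'c1', 'x2']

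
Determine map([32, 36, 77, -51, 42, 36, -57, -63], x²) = (32)²=1024, (36)²=1296, (77)²=5929, (-51)²=2601, (42)²=1764, (36)²=1296, (-57)²=3249, (-63)²=3969
= [1024, 1296, 5929, 2601, 1764, 1296, 3249, 3969]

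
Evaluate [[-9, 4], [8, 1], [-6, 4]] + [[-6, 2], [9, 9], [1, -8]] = [[-15, 6], [17, 10], [-5, -4]]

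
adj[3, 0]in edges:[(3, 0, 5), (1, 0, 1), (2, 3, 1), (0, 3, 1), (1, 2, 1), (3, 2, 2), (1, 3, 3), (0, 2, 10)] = 5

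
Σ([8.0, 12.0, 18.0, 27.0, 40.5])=8.0 + 12.0 + 18.0 + 27.0 + 40.5
= 105.5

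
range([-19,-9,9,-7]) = 28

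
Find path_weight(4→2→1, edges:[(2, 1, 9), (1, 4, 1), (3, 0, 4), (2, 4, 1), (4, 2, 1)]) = w(4→2)=1 + w(2→1)=9
= 10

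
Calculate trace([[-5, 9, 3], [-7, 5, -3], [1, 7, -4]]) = diagonal: (-5) + 5 + (-4)
= -4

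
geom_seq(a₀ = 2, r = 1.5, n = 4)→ [2.0, 3.0, 4.5, 6.75]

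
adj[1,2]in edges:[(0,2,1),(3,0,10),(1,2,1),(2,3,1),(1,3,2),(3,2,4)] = 1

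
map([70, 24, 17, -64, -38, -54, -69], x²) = (70)²=4900, (24)²=576, (17)²=289, (-64)²=4096, (-38)²=1444, (-54)²=2916, (-69)²=4761
= [4900, 576, 289, 4096, 1444, 2916, 4761]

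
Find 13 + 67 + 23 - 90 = 13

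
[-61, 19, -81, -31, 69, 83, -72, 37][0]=-61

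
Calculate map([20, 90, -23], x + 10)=20+10=30, 90+10=100, -23+10=-13
= [30, 100, -13]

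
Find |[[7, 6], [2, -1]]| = (7)*(-1) - (6)*(2)
= -19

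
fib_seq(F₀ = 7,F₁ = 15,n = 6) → F_2 = F_1 + F_0 = 22
F_3 = F_2 + F_1 = 37
F_4 = F_3 + F_2 = 59
...
= [7, 15, 22, 37, 59, 96]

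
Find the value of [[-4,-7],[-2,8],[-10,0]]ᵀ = [[-4, -2, -10], [-7, 8, 0]]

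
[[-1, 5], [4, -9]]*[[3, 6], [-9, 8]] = C[0][0] = (-1)*(3) + (5)*(-9) = -48
C[0][1] = (-1)*(6) + (5)*(8) = 34
C[1][0] = (4)*(3) + (-9)*(-9) = 93
C[1][1] = (4)*(6) + (-9)*(8) = -48
= [[-48, 34], [93, -48]]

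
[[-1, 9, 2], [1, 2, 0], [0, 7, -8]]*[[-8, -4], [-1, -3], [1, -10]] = C[0][0] = (-1)*(-8) + (9)*(-1) + (2)*(1) = 1
C[0][1] = (-1)*(-4) + (9)*(-3) + (2)*(-10) = -43
C[1][0] = (1)*(-8) + (2)*(-1) + (0)*(1) = -10
C[1][1] = (1)*(-4) + (2)*(-3) + (0)*(-10) = -10
C[2][0] = (0)*(-8) + (7)*(-1) + (-8)*(1) = -15
C[2][1] = (0)*(-4) + (7)*(-3) + (-8)*(-10) = 59
= [[1, -43], [-10, -10], [-15, 59]]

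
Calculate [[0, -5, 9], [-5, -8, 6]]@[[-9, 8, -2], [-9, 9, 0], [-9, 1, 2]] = C[0][0] = (0)*(-9) + (-5)*(-9) + (9)*(-9) = -36
C[0][1] = (0)*(8) + (-5)*(9) + (9)*(1) = -36
C[0][2] = (0)*(-2) + (-5)*(0) + (9)*(2) = 18
C[1][0] = (-5)*(-9) + (-8)*(-9) + (6)*(-9) = 63
C[1][1] = (-5)*(8) + (-8)*(9) + (6)*(1) = -106
C[1][2] = (-5)*(-2) + (-8)*(0) + (6)*(2) = 22
= [[-36, -36, 18], [63, -106, 22]]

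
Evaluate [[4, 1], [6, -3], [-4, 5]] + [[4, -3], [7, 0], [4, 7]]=[[8, -2], [13, -3], [0, 12]]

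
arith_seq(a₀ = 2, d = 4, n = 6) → [2, 6, 10, 14, 18, 22]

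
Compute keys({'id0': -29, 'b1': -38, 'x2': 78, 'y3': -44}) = ['id0', 'b1', 'x2', 'y3']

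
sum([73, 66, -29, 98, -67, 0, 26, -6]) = 161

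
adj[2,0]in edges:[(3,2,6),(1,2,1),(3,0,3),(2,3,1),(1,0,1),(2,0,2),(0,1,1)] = 2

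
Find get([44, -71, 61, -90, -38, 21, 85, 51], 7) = 51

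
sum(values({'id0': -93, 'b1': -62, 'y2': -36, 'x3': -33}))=(-93) + (-62) + (-36) + (-33)
= -224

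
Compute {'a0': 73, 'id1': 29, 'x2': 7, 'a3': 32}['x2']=7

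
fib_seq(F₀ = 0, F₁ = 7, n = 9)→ [0, 7, 7, 14, 21, 35, 56, 91, 147]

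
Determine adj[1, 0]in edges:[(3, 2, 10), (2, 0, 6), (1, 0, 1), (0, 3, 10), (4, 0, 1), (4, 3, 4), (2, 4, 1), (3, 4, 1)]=1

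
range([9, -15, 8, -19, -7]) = 28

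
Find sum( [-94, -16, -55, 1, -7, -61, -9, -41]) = (-94) + (-16) + (-55) + 1 + (-7) + (-61) + (-9) + (-41)
= -282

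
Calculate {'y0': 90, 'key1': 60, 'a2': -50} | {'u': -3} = {'y0': 90, 'key1': 60, 'a2': -50, 'u': -3}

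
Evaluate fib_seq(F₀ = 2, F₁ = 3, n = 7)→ [2, 3, 5, 8, 13, 21, 34]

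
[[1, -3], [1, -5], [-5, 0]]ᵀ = [[1, 1, -5], [-3, -5, 0]]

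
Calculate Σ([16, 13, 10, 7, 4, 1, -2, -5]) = 44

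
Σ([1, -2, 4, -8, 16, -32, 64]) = 43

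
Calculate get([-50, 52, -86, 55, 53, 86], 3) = 55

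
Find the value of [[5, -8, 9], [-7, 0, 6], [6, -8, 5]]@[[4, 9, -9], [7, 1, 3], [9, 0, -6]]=C[0][0] = (5)*(4) + (-8)*(7) + (9)*(9) = 45
C[0][1] = (5)*(9) + (-8)*(1) + (9)*(0) = 37
C[0][2] = (5)*(-9) + (-8)*(3) + (9)*(-6) = -123
C[1][0] = (-7)*(4) + (0)*(7) + (6)*(9) = 26
C[1][1] = (-7)*(9) + (0)*(1) + (6)*(0) = -63
C[1][2] = (-7)*(-9) + (0)*(3) + (6)*(-6) = 27
... (3 more cells)
= [[45, 37, -123], [26, -63, 27], [13, 46, -108]]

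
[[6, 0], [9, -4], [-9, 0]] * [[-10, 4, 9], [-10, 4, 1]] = C[0][0] = (6)*(-10) + (0)*(-10) = -60
C[0][1] = (6)*(4) + (0)*(4) = 24
C[0][2] = (6)*(9) + (0)*(1) = 54
C[1][0] = (9)*(-10) + (-4)*(-10) = -50
C[1][1] = (9)*(4) + (-4)*(4) = 20
C[1][2] = (9)*(9) + (-4)*(1) = 77
... (3 more cells)
= [[-60, 24, 54], [-50, 20, 77], [90, -36, -81]]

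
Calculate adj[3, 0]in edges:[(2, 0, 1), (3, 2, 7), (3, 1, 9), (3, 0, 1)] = 1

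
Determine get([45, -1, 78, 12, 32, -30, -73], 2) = 78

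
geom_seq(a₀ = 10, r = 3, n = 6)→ [10, 30, 90, 270, 810, 2430]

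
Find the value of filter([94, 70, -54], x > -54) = [94, 70]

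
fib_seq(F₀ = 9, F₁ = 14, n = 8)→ F_2 = F_1 + F_0 = 23
F_3 = F_2 + F_1 = 37
F_4 = F_3 + F_2 = 60
...
= [9, 14, 23, 37, 60, 97, 157, 254]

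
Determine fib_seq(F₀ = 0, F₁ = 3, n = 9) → [0, 3, 3, 6, 9, 15, 24, 39, 63]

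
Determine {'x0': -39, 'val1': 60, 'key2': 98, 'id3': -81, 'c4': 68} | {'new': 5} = {'x0': -39, 'val1': 60, 'key2': 98, 'id3': -81, 'c4': 68, 'new': 5}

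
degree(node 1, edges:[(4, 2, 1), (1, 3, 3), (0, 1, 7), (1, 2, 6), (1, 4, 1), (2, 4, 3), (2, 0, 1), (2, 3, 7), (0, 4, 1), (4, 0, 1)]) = 4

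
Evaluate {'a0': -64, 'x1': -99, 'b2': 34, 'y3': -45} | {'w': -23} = {'a0': -64, 'x1': -99, 'b2': 34, 'y3': -45, 'w': -23}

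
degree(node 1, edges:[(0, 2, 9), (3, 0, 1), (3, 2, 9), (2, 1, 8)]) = incident: (2,1)
= 1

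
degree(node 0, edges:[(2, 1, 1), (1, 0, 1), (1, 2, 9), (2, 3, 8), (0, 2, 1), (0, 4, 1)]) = 3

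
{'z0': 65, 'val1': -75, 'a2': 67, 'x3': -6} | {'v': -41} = {'z0': 65, 'val1': -75, 'a2': 67, 'x3': -6, 'v': -41}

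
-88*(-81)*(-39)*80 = -22239360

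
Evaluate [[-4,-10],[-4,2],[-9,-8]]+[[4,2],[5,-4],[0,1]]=[[0, -8], [1, -2], [-9, -7]]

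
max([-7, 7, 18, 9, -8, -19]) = 18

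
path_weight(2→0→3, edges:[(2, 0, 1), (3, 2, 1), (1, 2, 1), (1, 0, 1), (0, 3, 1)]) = w(2→0)=1 + w(0→3)=1
= 2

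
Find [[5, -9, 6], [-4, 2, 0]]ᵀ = [[5, -4], [-9, 2], [6, 0]]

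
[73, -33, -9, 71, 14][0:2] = [73, -33]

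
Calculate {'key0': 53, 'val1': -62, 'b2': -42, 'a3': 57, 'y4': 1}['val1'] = -62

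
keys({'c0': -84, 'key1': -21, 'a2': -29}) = ['c0', 'key1', 'a2']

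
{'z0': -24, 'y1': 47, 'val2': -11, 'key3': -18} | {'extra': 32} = {'z0': -24, 'y1': 47, 'val2': -11, 'key3': -18, 'extra': 32}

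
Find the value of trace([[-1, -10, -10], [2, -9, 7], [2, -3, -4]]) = diagonal: (-1) + (-9) + (-4)
= -14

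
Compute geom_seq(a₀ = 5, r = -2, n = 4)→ a_0 = 5*(-2)^0 = 5
a_1 = 5*(-2)^1 = -10
a_2 = 5*(-2)^2 = 20
...
= [5, -10, 20, -40]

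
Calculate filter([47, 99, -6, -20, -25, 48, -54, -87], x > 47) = [99, 48]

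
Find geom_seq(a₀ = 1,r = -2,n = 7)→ [1, -2, 4, -8, 16, -32, 64]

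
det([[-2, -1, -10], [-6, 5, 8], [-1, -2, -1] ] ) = (1)*(-2)*det([[5, 8], [-2, -1]]) + (-1)*(-1)*det([[-6, 8], [-1, -1]]) + (1)*(-10)*det([[-6, 5], [-1, -2]])
= -22 + 14 + -170
= -178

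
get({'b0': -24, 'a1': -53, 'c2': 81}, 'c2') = 81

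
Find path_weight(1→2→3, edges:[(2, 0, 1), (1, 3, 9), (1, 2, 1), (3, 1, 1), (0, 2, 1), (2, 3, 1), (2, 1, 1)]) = w(1→2)=1 + w(2→3)=1
= 2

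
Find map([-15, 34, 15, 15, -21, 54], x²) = [225, 1156, 225, 225, 441, 2916]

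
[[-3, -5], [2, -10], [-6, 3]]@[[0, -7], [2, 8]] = [[-10, -19], [-20, -94], [6, 66]]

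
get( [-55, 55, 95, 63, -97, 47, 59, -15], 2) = 95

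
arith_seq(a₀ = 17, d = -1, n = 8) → [17, 16, 15, 14, 13, 12, 11, 10]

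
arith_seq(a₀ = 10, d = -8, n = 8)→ [10, 2, -6, -14, -22, -30, -38, -46]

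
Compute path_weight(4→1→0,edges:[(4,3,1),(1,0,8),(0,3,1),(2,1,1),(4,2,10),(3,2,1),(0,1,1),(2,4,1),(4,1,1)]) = w(4→1)=1 + w(1→0)=8
= 9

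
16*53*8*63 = 427392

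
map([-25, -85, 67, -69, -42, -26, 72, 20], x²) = [625, 7225, 4489, 4761, 1764, 676, 5184, 400]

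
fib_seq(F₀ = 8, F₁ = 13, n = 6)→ [8, 13, 21, 34, 55, 89]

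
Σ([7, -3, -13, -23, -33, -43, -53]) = -161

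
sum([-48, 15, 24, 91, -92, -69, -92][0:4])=82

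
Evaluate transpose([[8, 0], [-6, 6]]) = [[8, -6], [0, 6]]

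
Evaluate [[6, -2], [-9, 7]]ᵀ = [[6, -9], [-2, 7]]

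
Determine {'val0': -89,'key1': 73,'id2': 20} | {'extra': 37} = {'val0': -89, 'key1': 73, 'id2': 20, 'extra': 37}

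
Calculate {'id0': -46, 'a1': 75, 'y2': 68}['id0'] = -46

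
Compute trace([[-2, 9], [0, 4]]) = 2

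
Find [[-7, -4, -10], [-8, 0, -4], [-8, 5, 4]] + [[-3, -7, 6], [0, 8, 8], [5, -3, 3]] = [[-10, -11, -4], [-8, 8, 4], [-3, 2, 7]]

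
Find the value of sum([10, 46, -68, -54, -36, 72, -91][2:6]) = -86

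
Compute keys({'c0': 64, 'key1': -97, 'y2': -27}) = ['c0', 'key1', 'y2']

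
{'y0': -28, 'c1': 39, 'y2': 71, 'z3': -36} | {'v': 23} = {'y0': -28, 'c1': 39, 'y2': 71, 'z3': -36, 'v': 23}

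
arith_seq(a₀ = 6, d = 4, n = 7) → [6, 10, 14, 18, 22, 26, 30]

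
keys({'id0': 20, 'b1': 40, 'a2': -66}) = ['id0', 'b1', 'a2']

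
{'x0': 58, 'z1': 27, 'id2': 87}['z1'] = 27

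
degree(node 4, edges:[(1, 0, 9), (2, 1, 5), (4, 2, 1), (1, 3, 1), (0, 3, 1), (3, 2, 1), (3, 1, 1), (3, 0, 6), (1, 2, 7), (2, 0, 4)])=1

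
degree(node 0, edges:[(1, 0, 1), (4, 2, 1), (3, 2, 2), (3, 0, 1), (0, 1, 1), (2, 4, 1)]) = incident: (1,0), (3,0), (0,1)
= 3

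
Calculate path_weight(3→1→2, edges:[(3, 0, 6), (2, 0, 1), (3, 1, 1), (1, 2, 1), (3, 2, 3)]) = 2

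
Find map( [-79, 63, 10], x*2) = [-158, 126, 20]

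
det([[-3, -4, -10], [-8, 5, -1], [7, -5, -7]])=(1)*(-3)*det([[5, -1], [-5, -7]]) + (-1)*(-4)*det([[-8, -1], [7, -7]]) + (1)*(-10)*det([[-8, 5], [7, -5]])
= 120 + 252 + -50
= 322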